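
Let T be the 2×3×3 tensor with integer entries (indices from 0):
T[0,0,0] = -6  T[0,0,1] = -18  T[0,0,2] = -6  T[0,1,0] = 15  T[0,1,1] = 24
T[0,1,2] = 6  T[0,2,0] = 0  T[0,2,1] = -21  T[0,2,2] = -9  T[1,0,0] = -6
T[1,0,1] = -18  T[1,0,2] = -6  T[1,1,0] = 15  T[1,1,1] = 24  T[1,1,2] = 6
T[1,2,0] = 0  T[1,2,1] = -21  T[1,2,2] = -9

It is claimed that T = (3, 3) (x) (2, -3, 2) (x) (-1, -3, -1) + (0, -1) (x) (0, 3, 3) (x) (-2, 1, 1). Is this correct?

No

Reconstruct entry (0,1,0) from the claimed factors: Σₗ aₗ[0]bₗ[1]cₗ[0] = (3)·(-3)·(-1) + (0)·(3)·(-2) = 9, but T[0,1,0] = 15. The claim is false.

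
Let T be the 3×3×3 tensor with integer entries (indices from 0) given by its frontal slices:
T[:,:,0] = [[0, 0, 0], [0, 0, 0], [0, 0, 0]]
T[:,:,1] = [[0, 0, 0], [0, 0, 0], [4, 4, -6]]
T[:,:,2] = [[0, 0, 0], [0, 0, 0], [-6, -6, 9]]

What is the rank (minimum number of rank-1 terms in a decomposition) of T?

1

Lower bound: T ≠ 0 (e.g. T[2,0,1] = 4), so rank(T) ≥ 1.
Upper bound: if T = a (x) b (x) c then every fibre of T is a multiple of the corresponding factor, so read the factors off the fibres through the nonzero entry T[2,0,1] = 4.
The mode-1 fibre T[:,0,1] = [0, 0, 4] gives a = [0, 0, 1] (primitive direction); the mode-2 fibre T[2,:,1] = [4, 4, -6] gives b = [2, 2, -3]; then c[k] = T[2,0,k] / (a[2]·b[0]) = [0, 4, -6] / 2 = [0, 2, -3].
Expanding [0, 0, 1] (x) [2, 2, -3] (x) [0, 2, -3] reproduces all 27 entries of T, so T = [0, 0, 1] (x) [2, 2, -3] (x) [0, 2, -3] and rank(T) ≤ 1.
These bounds meet, so rank(T) = 1.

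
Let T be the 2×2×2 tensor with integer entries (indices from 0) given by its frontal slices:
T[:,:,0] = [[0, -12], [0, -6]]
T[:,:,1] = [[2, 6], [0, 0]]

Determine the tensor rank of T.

2

Lower bound: the mode-3 unfolding of T (rows indexed by k, columns by (i,j) = (0,0), (0,1), (1,0), (1,1)) is [[0, -12, 0, -6], [2, 6, 0, 0]].
There the 2×2 minor on rows k ∈ {0, 1}, columns (i,j) ∈ {(0,0), (0,1)} is det [[0, -12], [2, 6]] = 24 ≠ 0, so this unfolding has rank ≥ 2; CP rank is at least every unfolding rank, so rank(T) ≥ 2. (Flattening ranks never certify an upper bound on CP rank; for that we must actually write T with 2 rank-1 terms.)
Upper bound — finding two terms. Write S_k = T[:,:,k] for the frontal slices: S₀ = [[0, -12], [0, -6]], S₁ = [[2, 6], [0, 0]].
If T = a₁ ⊗ b₁ ⊗ c₁ + a₂ ⊗ b₂ ⊗ c₂ then each S_k = c₁[k]·a₁b₁ᵀ + c₂[k]·a₂b₂ᵀ. S₀ and S₁ are linearly independent, so a₁b₁ᵀ and a₂b₂ᵀ must span the same plane of matrices: they are the rank-1 matrices of the form x·S₀ + y·S₁.
det(x·S₀ + y·S₁) is −12·xy = (-12)·(y)(x), vanishing at (x:y) = (1:0) and (0:1).
M₁ = S₀ = [[0, -12], [0, -6]] = (-6)·[2, 1][0, 1]ᵀ and M₂ = S₁ = [[2, 6], [0, 0]] = 2·[1, 0][1, 3]ᵀ, so take a₁ = [2, 1], b₁ = [0, 1], a₂ = [1, 0], b₂ = [1, 3].
Each slice is an integer combination of E₁ = a₁b₁ᵀ and E₂ = a₂b₂ᵀ: S₀ = −6·E₁, S₁ = 2·E₂; reading off coefficients, c₁ = [-6, 0] and c₂ = [0, 2].
Hence T = [2, 1] ⊗ [0, 1] ⊗ [-6, 0] + [1, 0] ⊗ [1, 3] ⊗ [0, 2], so rank(T) ≤ 2.
These bounds meet, so rank(T) = 2.
Check entry T[1,0,1] = 0: (1)·(0)·(0) + (0)·(1)·(2) = 0.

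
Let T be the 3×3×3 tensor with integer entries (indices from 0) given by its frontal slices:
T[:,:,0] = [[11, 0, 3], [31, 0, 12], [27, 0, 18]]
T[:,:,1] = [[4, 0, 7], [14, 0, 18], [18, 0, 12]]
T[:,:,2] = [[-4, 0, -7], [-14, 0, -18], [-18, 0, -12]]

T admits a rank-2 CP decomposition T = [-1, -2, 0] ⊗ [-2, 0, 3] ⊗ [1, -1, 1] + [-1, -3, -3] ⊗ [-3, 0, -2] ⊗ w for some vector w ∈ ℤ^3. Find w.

w = [3, 2, -2]

Subtract the known terms from T to get the rank-1 residual R = [-1, -3, -3] ⊗ [-3, 0, -2] ⊗ w, so R[i,j,k] = a[i]·b[j]·w[k]. Pick indices with nonzero a[0]·b[0] = (-1)·(-3) = 3. Only the fibre through (0,0,·) is needed: R[0,0,:] = T[0,0,:] − Σₗ aₗ[0]bₗ[0]cₗ = [11, 4, -4] − (-1)·(-2)·[1, -1, 1] = [9, 6, -6]. Then w[k] = R[0,0,k] / 3 for each k, giving w = [9, 6, -6] / 3 = [3, 2, -2].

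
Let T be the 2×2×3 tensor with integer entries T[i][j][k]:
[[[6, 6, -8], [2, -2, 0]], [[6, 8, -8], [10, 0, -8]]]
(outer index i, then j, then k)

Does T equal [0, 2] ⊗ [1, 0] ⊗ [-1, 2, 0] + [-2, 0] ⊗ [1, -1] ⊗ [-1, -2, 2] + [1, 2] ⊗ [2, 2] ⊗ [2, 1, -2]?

Reconstruct entry (1,1,0) from the claimed factors: Σₗ aₗ[1]bₗ[1]cₗ[0] = (2)·(0)·(-1) + (0)·(-1)·(-1) + (2)·(2)·(2) = 8, but T[1,1,0] = 10. The claim is false.

No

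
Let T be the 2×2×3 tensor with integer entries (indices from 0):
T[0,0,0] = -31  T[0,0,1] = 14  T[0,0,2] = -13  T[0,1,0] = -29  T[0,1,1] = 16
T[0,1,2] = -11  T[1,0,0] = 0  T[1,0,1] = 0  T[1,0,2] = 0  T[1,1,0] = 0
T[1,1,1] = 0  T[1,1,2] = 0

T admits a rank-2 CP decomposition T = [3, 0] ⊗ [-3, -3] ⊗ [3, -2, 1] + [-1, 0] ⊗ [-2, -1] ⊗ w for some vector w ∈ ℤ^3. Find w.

Subtract the known terms from T to get the rank-1 residual R = [-1, 0] ⊗ [-2, -1] ⊗ w, so R[i,j,k] = a[i]·b[j]·w[k]. Pick indices with nonzero a[0]·b[0] = (-1)·(-2) = 2. Only the fibre through (0,0,·) is needed: R[0,0,:] = T[0,0,:] − Σₗ aₗ[0]bₗ[0]cₗ = [-31, 14, -13] − (3)·(-3)·[3, -2, 1] = [-4, -4, -4]. Then w[k] = R[0,0,k] / 2 for each k, giving w = [-4, -4, -4] / 2 = [-2, -2, -2].

w = [-2, -2, -2]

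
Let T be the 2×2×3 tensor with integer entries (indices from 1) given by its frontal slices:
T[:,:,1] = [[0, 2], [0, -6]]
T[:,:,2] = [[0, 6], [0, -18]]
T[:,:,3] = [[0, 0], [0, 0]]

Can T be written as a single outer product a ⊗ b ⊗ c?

If T = a ⊗ b ⊗ c then every fibre of T is a multiple of the corresponding factor, so read the factors off the fibres through the nonzero entry T[1,2,1] = 2.
The mode-1 fibre T[:,2,1] = [2, -6] gives a = [1, -3] (primitive direction); the mode-2 fibre T[1,:,1] = [0, 2] gives b = [0, 1]; then c[k] = T[1,2,k] / (a[1]·b[2]) = [2, 6, 0] / 1 = [2, 6, 0].
Expanding [1, -3] ⊗ [0, 1] ⊗ [2, 6, 0] reproduces all 12 entries of T, so T = [1, -3] ⊗ [0, 1] ⊗ [2, 6, 0] and rank(T) ≤ 1.
Equivalently every frontal slice T[:,:,k] is c[k] times the rank-1 matrix [1, -3] ⊗ [0, 1]. So T has rank 1 (it is nonzero).

Yes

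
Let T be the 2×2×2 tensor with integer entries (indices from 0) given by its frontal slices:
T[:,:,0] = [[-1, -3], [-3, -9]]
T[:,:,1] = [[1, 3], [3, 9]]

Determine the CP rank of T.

1

Lower bound: T ≠ 0 (e.g. T[0,0,0] = -1), so rank(T) ≥ 1.
Upper bound: if T = a (x) b (x) c then every fibre of T is a multiple of the corresponding factor, so read the factors off the fibres through the nonzero entry T[0,0,0] = -1.
The mode-1 fibre T[:,0,0] = [-1, -3] gives a = [1, 3] (primitive direction); the mode-2 fibre T[0,:,0] = [-1, -3] gives b = [1, 3]; then c[k] = T[0,0,k] / (a[0]·b[0]) = [-1, 1] / 1 = [-1, 1].
Expanding [1, 3] (x) [1, 3] (x) [-1, 1] reproduces all 8 entries of T, so T = [1, 3] (x) [1, 3] (x) [-1, 1] and rank(T) ≤ 1.
These bounds meet, so rank(T) = 1.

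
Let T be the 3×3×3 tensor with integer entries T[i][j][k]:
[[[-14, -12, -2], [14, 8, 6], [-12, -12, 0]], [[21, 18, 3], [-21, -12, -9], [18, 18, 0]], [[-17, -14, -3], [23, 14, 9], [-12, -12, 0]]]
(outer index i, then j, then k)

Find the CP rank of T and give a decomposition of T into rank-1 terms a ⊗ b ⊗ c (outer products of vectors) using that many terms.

Lower bound: in the mode-3 unfolding of T (rows indexed by k, columns by (i,j)) the 2×2 minor on rows k ∈ {0, 1}, columns (i,j) ∈ {(0,0), (0,1)} is det [[-14, 14], [-12, 8]] = 56 ≠ 0, so that unfolding has rank ≥ 2 and hence rank(T) ≥ 2 (CP rank is at least every unfolding rank, though it can be larger).
Upper bound: with S_k = T[:,:,k], the two rank-1 terms a₁b₁ᵀ, a₂b₂ᵀ are the rank-1 members of the pencil x·S₀ + y·S₁.
The 2×2 minor of x·S₀ + y·S₁ on rows {0,2}, columns {0,1} is −84·x² − 140·xy − 56·y² = (-28)·(3·x + 2·y)(x + y), vanishing at (x:y) = (2:-3) and (1:-1).
M₁ = 2·S₀ − 3·S₁ = [[8, 4, 12], [-12, -6, -18], [8, 4, 12]] = 2·[2, -3, 2][2, 1, 3]ᵀ and M₂ = S₀ − S₁ = [[-2, 6, 0], [3, -9, 0], [-3, 9, 0]] = −[2, -3, 3][1, -3, 0]ᵀ, so take a₁ = [2, -3, 2], b₁ = [2, 1, 3], a₂ = [2, -3, 3], b₂ = [1, -3, 0].
Each slice is an integer combination of E₁ = a₁b₁ᵀ and E₂ = a₂b₂ᵀ: S₀ = −2·E₁ − 3·E₂, S₁ = −2·E₁ − 2·E₂, S₂ = −E₂; reading off coefficients, c₁ = [-2, -2, 0] and c₂ = [-3, -2, -1].
Hence T = [2, -3, 2] ⊗ [2, 1, 3] ⊗ [-2, -2, 0] + [2, -3, 3] ⊗ [1, -3, 0] ⊗ [-3, -2, -1], so rank(T) ≤ 2.
These bounds meet, so rank(T) = 2.

rank(T) = 2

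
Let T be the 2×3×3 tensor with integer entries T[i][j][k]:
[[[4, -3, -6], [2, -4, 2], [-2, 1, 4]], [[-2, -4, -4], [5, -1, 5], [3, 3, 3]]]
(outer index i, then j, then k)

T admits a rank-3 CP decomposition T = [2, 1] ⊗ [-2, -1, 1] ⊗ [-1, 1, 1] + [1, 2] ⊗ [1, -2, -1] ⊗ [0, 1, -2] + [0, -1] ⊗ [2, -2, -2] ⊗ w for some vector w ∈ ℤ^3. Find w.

Subtract the known terms from T to get the rank-1 residual R = [0, -1] ⊗ [2, -2, -2] ⊗ w, so R[i,j,k] = a[i]·b[j]·w[k]. Pick indices with nonzero a[1]·b[0] = (-1)·(2) = -2. Only the fibre through (1,0,·) is needed: R[1,0,:] = T[1,0,:] − Σₗ aₗ[1]bₗ[0]cₗ = [-2, -4, -4] − (1)·(-2)·[-1, 1, 1] − (2)·(1)·[0, 1, -2] = [-4, -4, 2]. Then w[k] = R[1,0,k] / -2 for each k, giving w = [-4, -4, 2] / -2 = [2, 2, -1].

w = [2, 2, -1]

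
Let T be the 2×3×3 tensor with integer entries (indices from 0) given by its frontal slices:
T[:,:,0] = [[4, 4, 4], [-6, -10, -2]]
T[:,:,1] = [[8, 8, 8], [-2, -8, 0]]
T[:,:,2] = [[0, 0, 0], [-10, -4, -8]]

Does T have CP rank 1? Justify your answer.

No

The mode-3 unfolding of T (rows indexed by k, columns by (i,j) = (0,0), (0,1), (0,2), (1,0), (1,1), (1,2)) is [[4, 4, 4, -6, -10, -2], [8, 8, 8, -2, -8, 0], [0, 0, 0, -10, -4, -8]].
There the 3×3 minor on rows k ∈ {0, 1, 2}, columns (i,j) ∈ {(0,0), (1,0), (1,1)} is det [[4, -6, -10], [8, -2, -8], [0, -10, -4]] = 320 ≠ 0, so this unfolding has rank ≥ 3; CP rank is at least every unfolding rank, so rank(T) ≥ 3.
In particular rank(T) ≥ 3 > 1, so T is not rank-1.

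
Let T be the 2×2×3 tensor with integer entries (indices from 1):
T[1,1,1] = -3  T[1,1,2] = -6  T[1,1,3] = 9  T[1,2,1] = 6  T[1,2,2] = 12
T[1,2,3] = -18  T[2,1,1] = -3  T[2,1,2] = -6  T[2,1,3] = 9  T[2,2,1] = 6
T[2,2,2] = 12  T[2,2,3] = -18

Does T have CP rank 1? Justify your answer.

Yes

The mode-1 fibre T[:,1,1] = [-3, -3] gives a = [1, 1] (primitive direction); the mode-2 fibre T[1,:,1] = [-3, 6] gives b = [1, -2]; then c[k] = T[1,1,k] / (a[1]·b[1]) = [-3, -6, 9] / 1 = [-3, -6, 9].
Expanding [1, 1] ⊗ [1, -2] ⊗ [-3, -6, 9] reproduces all 12 entries of T, so T = [1, 1] ⊗ [1, -2] ⊗ [-3, -6, 9] and rank(T) ≤ 1.
Equivalently every frontal slice T[:,:,k] is c[k] times the rank-1 matrix [1, 1] ⊗ [1, -2]. So T has rank 1 (it is nonzero).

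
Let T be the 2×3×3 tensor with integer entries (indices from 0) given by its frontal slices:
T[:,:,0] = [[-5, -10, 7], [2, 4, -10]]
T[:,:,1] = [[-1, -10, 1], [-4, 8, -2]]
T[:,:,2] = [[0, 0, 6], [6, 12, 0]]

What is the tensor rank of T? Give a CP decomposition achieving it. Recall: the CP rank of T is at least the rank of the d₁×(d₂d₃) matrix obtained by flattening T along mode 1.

Lower bound: the mode-2 unfolding of T (rows indexed by j, columns by (i,k) = (0,0), (0,1), (0,2), (1,0), (1,1), (1,2)) is [[-5, -1, 0, 2, -4, 6], [-10, -10, 0, 4, 8, 12], [7, 1, 6, -10, -2, 0]].
There the 3×3 minor on rows j ∈ {0, 1, 2}, columns (i,k) ∈ {(0,0), (0,1), (0,2)} is det [[-5, -1, 0], [-10, -10, 0], [7, 1, 6]] = 240 ≠ 0, so this unfolding has rank ≥ 3; CP rank is at least every unfolding rank, so rank(T) ≥ 3. (Unfolding ranks only ever bound the CP rank from below — rank(T) can be strictly larger than all of them — so the matching upper bound has to come from an explicit 3-term decomposition.)
Upper bound: T is a sum of 3 rank-1 terms, T = [1, -2] (x) [1, -2, -1] (x) [0, 2, 0] + [1, -1] (x) [1, 2, -2] (x) [-4, -2, -2] + [1, 2] (x) [1, 2, 1] (x) [-1, -1, 2] (written with every a and b primitive with positive leading entry and the scale carried by c; CP decompositions are not unique, and this one is verified by expanding entrywise), so rank(T) ≤ 3.
These bounds meet, so rank(T) = 3.
Check entry T[0,1,1] = -10: (1)·(-2)·(2) + (1)·(2)·(-2) + (1)·(2)·(-1) = -10.

rank(T) = 3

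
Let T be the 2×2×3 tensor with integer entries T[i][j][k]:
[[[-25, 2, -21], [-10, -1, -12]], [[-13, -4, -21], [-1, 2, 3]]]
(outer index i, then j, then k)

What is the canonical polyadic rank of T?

Lower bound: the mode-3 unfolding of T (rows indexed by k, columns by (i,j) = (0,0), (0,1), (1,0), (1,1)) is [[-25, -10, -13, -1], [2, -1, -4, 2], [-21, -12, -21, 3]].
There the 2×2 minor on rows k ∈ {0, 1}, columns (i,j) ∈ {(0,0), (0,1)} is det [[-25, -10], [2, -1]] = 45 ≠ 0, so this unfolding has rank ≥ 2; CP rank is at least every unfolding rank, so rank(T) ≥ 2. (Flattening ranks never certify an upper bound on CP rank; for that we must actually write T with 2 rank-1 terms.)
Upper bound — finding two terms. Write S_k = T[:,:,k] for the frontal slices: S₀ = [[-25, -10], [-13, -1]], S₁ = [[2, -1], [-4, 2]], S₂ = [[-21, -12], [-21, 3]].
If T = a₁ ⊗ b₁ ⊗ c₁ + a₂ ⊗ b₂ ⊗ c₂ then each S_k = c₁[k]·a₁b₁ᵀ + c₂[k]·a₂b₂ᵀ. S₀ and S₁ are linearly independent, so a₁b₁ᵀ and a₂b₂ᵀ must span the same plane of matrices: they are the rank-1 matrices of the form x·S₀ + y·S₁.
det(x·S₀ + y·S₁) is −105·x² − 105·xy = (-105)·(x + y)(x), vanishing at (x:y) = (1:-1) and (0:1).
M₁ = S₀ − S₁ = [[-27, -9], [-9, -3]] = (-3)·[3, 1][3, 1]ᵀ and M₂ = S₁ = [[2, -1], [-4, 2]] = [1, -2][2, -1]ᵀ, so take a₁ = [3, 1], b₁ = [3, 1], a₂ = [1, -2], b₂ = [2, -1].
Each slice is an integer combination of E₁ = a₁b₁ᵀ and E₂ = a₂b₂ᵀ: S₀ = −3·E₁ + E₂, S₁ = E₂, S₂ = −3·E₁ + 3·E₂; reading off coefficients, c₁ = [-3, 0, -3] and c₂ = [1, 1, 3].
Hence T = [3, 1] ⊗ [3, 1] ⊗ [-3, 0, -3] + [1, -2] ⊗ [2, -1] ⊗ [1, 1, 3], so rank(T) ≤ 2.
These bounds meet, so rank(T) = 2.

2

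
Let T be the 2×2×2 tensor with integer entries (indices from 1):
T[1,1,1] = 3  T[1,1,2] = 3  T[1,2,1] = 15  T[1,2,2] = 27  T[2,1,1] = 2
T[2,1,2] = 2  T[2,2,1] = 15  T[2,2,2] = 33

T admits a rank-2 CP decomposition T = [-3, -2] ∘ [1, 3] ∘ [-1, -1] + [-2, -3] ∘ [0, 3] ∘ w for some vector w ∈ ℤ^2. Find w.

w = [-1, -3]

Subtract the known terms from T to get the rank-1 residual R = [-2, -3] ∘ [0, 3] ∘ w, so R[i,j,k] = a[i]·b[j]·w[k]. Pick indices with nonzero a[1]·b[2] = (-2)·(3) = -6. Only the fibre through (1,2,·) is needed: R[1,2,:] = T[1,2,:] − Σₗ aₗ[1]bₗ[2]cₗ = [15, 27] − (-3)·(3)·[-1, -1] = [6, 18]. Then w[k] = R[1,2,k] / -6 for each k, giving w = [6, 18] / -6 = [-1, -3].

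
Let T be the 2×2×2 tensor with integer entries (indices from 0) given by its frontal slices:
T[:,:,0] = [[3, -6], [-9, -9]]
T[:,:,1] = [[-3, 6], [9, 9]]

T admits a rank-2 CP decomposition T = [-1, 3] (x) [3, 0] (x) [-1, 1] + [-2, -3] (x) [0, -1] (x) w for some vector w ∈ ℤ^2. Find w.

Subtract the known terms from T to get the rank-1 residual R = [-2, -3] (x) [0, -1] (x) w, so R[i,j,k] = a[i]·b[j]·w[k]. Pick indices with nonzero a[0]·b[1] = (-2)·(-1) = 2. Only the fibre through (0,1,·) is needed: R[0,1,:] = T[0,1,:] − Σₗ aₗ[0]bₗ[1]cₗ = [-6, 6] − (-1)·(0)·[-1, 1] = [-6, 6]. Then w[k] = R[0,1,k] / 2 for each k, giving w = [-6, 6] / 2 = [-3, 3].

w = [-3, 3]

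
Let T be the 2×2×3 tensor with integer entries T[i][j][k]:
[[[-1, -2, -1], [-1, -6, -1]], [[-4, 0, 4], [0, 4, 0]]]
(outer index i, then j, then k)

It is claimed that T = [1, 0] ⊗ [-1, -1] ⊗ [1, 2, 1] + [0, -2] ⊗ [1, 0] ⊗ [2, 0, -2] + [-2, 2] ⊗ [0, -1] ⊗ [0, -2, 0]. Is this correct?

Reconstruct entrywise from the claimed factors. For example, T[1,0,1] = 0 and Σₗ aₗ[1]bₗ[0]cₗ[1] = (0)·(-1)·(2) + (-2)·(1)·(0) + (2)·(0)·(-2) = 0; checking all 12 entries, every one matches. The claim holds.

Yes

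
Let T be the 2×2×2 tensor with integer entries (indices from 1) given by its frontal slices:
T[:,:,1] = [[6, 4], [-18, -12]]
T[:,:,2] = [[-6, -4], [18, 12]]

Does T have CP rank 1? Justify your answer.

If T = a (x) b (x) c then every fibre of T is a multiple of the corresponding factor, so read the factors off the fibres through the nonzero entry T[1,1,1] = 6.
The mode-1 fibre T[:,1,1] = [6, -18] gives a = [1, -3] (primitive direction); the mode-2 fibre T[1,:,1] = [6, 4] gives b = [3, 2]; then c[k] = T[1,1,k] / (a[1]·b[1]) = [6, -6] / 3 = [2, -2].
Expanding [1, -3] (x) [3, 2] (x) [2, -2] reproduces all 8 entries of T, so T = [1, -3] (x) [3, 2] (x) [2, -2] and rank(T) ≤ 1.
Equivalently every frontal slice T[:,:,k] is c[k] times the rank-1 matrix [1, -3] (x) [3, 2]. So T has rank 1 (it is nonzero).

Yes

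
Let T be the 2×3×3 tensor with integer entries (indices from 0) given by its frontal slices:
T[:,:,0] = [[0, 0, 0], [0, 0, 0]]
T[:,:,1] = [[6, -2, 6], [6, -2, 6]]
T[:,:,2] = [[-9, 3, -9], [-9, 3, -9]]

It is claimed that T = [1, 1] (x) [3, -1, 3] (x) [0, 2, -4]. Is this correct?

Reconstruct entry (0,0,2) from the claimed factors: Σₗ aₗ[0]bₗ[0]cₗ[2] = (1)·(3)·(-4) = -12, but T[0,0,2] = -9. The claim is false.

No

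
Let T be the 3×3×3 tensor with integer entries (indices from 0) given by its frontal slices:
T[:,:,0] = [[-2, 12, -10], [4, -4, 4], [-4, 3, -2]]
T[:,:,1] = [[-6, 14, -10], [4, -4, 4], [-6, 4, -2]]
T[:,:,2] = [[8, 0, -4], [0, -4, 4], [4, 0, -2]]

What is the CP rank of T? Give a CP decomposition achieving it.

Lower bound: the mode-1 unfolding of T (rows indexed by i, columns by (j,k) = (0,0), (0,1), (0,2), (1,0), (1,1), (1,2), (2,0), (2,1), (2,2)) is [[-2, -6, 8, 12, 14, 0, -10, -10, -4], [4, 4, 0, -4, -4, -4, 4, 4, 4], [-4, -6, 4, 3, 4, 0, -2, -2, -2]].
There the 3×3 minor on rows i ∈ {0, 1, 2}, columns (j,k) ∈ {(0,0), (0,1), (1,0)} is det [[-2, -6, 12], [4, 4, -4], [-4, -6, 3]] = -96 ≠ 0, so this unfolding has rank ≥ 3; CP rank is at least every unfolding rank, so rank(T) ≥ 3. (Flattening ranks never certify an upper bound on CP rank; for that we must actually write T with 3 rank-1 terms.)
Upper bound: T is a sum of 3 rank-1 terms, T = [1, 2, -1] ⊗ [1, 1, -1] ⊗ [2, 2, 0] + [2, -2, 1] ⊗ [0, 1, -1] ⊗ [4, 4, 2] + [2, 0, 1] ⊗ [2, -1, 0] ⊗ [-1, -2, 2] (written with every a and b primitive with positive leading entry and the scale carried by c; CP decompositions are not unique, and this one is verified by expanding entrywise), so rank(T) ≤ 3.
These bounds meet, so rank(T) = 3.

rank(T) = 3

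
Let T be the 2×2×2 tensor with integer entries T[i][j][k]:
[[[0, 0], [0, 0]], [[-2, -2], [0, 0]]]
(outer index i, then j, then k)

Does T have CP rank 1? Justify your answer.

The mode-1 fibre T[:,0,0] = [0, -2] gives a = [0, 1] (primitive direction); the mode-2 fibre T[1,:,0] = [-2, 0] gives b = [1, 0]; then c[k] = T[1,0,k] / (a[1]·b[0]) = [-2, -2] / 1 = [-2, -2].
Expanding [0, 1] ∘ [1, 0] ∘ [-2, -2] reproduces all 8 entries of T, so T = [0, 1] ∘ [1, 0] ∘ [-2, -2] and rank(T) ≤ 1.
Equivalently every frontal slice T[:,:,k] is c[k] times the rank-1 matrix [0, 1] ∘ [1, 0]. So T has rank 1 (it is nonzero).

Yes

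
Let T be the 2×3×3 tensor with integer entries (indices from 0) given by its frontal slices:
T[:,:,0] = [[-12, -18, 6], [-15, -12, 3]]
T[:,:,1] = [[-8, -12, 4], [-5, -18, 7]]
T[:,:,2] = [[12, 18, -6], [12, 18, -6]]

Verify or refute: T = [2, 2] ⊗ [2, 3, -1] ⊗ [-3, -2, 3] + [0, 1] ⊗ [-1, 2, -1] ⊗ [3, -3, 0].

Reconstruct entrywise from the claimed factors. For example, T[0,2,1] = 4 and Σₗ aₗ[0]bₗ[2]cₗ[1] = (2)·(-1)·(-2) + (0)·(-1)·(-3) = 4; checking all 18 entries, every one matches. The claim holds.

Yes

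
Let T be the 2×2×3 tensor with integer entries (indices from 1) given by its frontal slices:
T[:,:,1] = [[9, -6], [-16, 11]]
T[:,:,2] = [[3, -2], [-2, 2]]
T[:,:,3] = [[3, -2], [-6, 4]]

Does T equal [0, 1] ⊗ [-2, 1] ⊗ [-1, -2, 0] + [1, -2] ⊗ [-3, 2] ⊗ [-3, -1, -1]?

Reconstruct entrywise from the claimed factors. For example, T[1,1,3] = 3 and Σₗ aₗ[1]bₗ[1]cₗ[3] = (0)·(-2)·(0) + (1)·(-3)·(-1) = 3; checking all 12 entries, every one matches. The claim holds.

Yes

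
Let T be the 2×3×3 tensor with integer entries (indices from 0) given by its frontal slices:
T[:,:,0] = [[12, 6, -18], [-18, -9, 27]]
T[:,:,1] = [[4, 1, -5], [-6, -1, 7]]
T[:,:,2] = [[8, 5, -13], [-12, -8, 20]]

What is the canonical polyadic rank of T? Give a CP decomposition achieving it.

rank(T) = 2

Lower bound: in the mode-1 unfolding of T (rows indexed by i, columns by (j,k)) the 2×2 minor on rows i ∈ {0, 1}, columns (j,k) ∈ {(0,0), (1,1)} is det [[12, 1], [-18, -1]] = 6 ≠ 0, so that unfolding has rank ≥ 2 and hence rank(T) ≥ 2 (CP rank is at least every unfolding rank, though it can be larger).
Upper bound: with S_k = T[:,:,k], the two rank-1 terms a₁b₁ᵀ, a₂b₂ᵀ are the rank-1 members of the pencil x·S₀ + y·S₁.
The 2×2 minor of x·S₀ + y·S₁ on rows {0,1}, columns {0,1} is 6·xy + 2·y² = 2·(y)(3·x + y), vanishing at (x:y) = (1:0) and (1:-3).
M₁ = S₀ = [[12, 6, -18], [-18, -9, 27]] = 3·[2, -3][2, 1, -3]ᵀ and M₂ = S₀ − 3·S₁ = [[0, 3, -3], [0, -6, 6]] = 3·[1, -2][0, 1, -1]ᵀ, so take a₁ = [2, -3], b₁ = [2, 1, -3], a₂ = [1, -2], b₂ = [0, 1, -1].
Each slice is an integer combination of E₁ = a₁b₁ᵀ and E₂ = a₂b₂ᵀ: S₀ = 3·E₁, S₁ = E₁ − E₂, S₂ = 2·E₁ + E₂; reading off coefficients, c₁ = [3, 1, 2] and c₂ = [0, -1, 1].
Hence T = [2, -3] ⊗ [2, 1, -3] ⊗ [3, 1, 2] + [1, -2] ⊗ [0, 1, -1] ⊗ [0, -1, 1], so rank(T) ≤ 2.
These bounds meet, so rank(T) = 2.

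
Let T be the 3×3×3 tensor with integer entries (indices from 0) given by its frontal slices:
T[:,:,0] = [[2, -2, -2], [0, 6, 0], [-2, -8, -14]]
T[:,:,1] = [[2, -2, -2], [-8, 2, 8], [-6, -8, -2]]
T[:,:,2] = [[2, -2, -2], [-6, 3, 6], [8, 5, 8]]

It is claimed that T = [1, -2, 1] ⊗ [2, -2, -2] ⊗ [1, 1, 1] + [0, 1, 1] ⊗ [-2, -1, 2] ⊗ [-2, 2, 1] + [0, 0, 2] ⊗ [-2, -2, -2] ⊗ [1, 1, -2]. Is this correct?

No

Reconstruct entry (2,0,0) from the claimed factors: Σₗ aₗ[2]bₗ[0]cₗ[0] = (1)·(2)·(1) + (1)·(-2)·(-2) + (2)·(-2)·(1) = 2, but T[2,0,0] = -2. The claim is false.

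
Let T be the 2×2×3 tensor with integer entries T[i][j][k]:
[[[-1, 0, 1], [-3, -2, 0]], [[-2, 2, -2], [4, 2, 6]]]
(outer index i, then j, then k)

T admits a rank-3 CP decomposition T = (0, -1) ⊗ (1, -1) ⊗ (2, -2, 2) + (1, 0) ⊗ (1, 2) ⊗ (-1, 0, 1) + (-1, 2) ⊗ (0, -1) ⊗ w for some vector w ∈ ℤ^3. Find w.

w = (-1, -2, -2)

Subtract the known terms from T to get the rank-1 residual R = (-1, 2) ⊗ (0, -1) ⊗ w, so R[i,j,k] = a[i]·b[j]·w[k]. Pick indices with nonzero a[0]·b[1] = (-1)·(-1) = 1. Only the fibre through (0,1,·) is needed: R[0,1,:] = T[0,1,:] − Σₗ aₗ[0]bₗ[1]cₗ = [-3, -2, 0] − (0)·(-1)·(2, -2, 2) − (1)·(2)·(-1, 0, 1) = [-1, -2, -2]. Then w[k] = R[0,1,k] / 1 for each k, giving w = [-1, -2, -2] / 1 = (-1, -2, -2).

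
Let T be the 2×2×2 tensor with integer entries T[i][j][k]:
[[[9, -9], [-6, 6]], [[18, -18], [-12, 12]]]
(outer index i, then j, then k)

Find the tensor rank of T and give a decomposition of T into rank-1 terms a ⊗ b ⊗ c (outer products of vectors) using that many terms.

Lower bound: T ≠ 0 (e.g. T[0,0,0] = 9), so rank(T) ≥ 1.
Upper bound: the mode-1 fibre T[:,0,0] = [9, 18] gives a = [1, 2] (primitive direction); the mode-2 fibre T[0,:,0] = [9, -6] gives b = [3, -2]; then c[k] = T[0,0,k] / (a[0]·b[0]) = [9, -9] / 3 = [3, -3].
Expanding [1, 2] ⊗ [3, -2] ⊗ [3, -3] reproduces all 8 entries of T, so T = [1, 2] ⊗ [3, -2] ⊗ [3, -3] and rank(T) ≤ 1.
These bounds meet, so rank(T) = 1.

rank(T) = 1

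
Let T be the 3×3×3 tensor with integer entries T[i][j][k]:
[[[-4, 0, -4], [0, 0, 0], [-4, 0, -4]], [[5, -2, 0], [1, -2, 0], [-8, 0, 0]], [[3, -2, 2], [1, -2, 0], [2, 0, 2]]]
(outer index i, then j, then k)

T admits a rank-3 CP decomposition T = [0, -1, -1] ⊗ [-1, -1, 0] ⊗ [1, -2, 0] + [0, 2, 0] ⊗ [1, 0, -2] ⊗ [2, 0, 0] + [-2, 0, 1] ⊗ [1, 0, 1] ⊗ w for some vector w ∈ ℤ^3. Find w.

Subtract the known terms from T to get the rank-1 residual R = [-2, 0, 1] ⊗ [1, 0, 1] ⊗ w, so R[i,j,k] = a[i]·b[j]·w[k]. Pick indices with nonzero a[0]·b[0] = (-2)·(1) = -2. Only the fibre through (0,0,·) is needed: R[0,0,:] = T[0,0,:] − Σₗ aₗ[0]bₗ[0]cₗ = [-4, 0, -4] − (0)·(-1)·[1, -2, 0] − (0)·(1)·[2, 0, 0] = [-4, 0, -4]. Then w[k] = R[0,0,k] / -2 for each k, giving w = [-4, 0, -4] / -2 = [2, 0, 2].

w = [2, 0, 2]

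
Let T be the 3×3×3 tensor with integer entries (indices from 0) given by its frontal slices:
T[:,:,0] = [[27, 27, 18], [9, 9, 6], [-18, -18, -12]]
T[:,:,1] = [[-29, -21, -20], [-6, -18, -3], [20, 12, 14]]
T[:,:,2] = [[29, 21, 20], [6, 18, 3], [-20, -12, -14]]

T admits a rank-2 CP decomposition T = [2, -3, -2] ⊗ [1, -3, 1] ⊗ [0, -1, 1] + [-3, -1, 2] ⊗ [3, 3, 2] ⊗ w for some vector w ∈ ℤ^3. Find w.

Subtract the known terms from T to get the rank-1 residual R = [-3, -1, 2] ⊗ [3, 3, 2] ⊗ w, so R[i,j,k] = a[i]·b[j]·w[k]. Pick indices with nonzero a[0]·b[0] = (-3)·(3) = -9. Only the fibre through (0,0,·) is needed: R[0,0,:] = T[0,0,:] − Σₗ aₗ[0]bₗ[0]cₗ = [27, -29, 29] − (2)·(1)·[0, -1, 1] = [27, -27, 27]. Then w[k] = R[0,0,k] / -9 for each k, giving w = [27, -27, 27] / -9 = [-3, 3, -3].

w = [-3, 3, -3]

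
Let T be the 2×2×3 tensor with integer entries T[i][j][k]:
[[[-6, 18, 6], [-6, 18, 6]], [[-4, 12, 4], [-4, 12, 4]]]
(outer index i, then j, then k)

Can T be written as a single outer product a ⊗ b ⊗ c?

If T = a ⊗ b ⊗ c then every fibre of T is a multiple of the corresponding factor, so read the factors off the fibres through the nonzero entry T[0,0,0] = -6.
The mode-1 fibre T[:,0,0] = [-6, -4] gives a = (3, 2) (primitive direction); the mode-2 fibre T[0,:,0] = [-6, -6] gives b = (1, 1); then c[k] = T[0,0,k] / (a[0]·b[0]) = [-6, 18, 6] / 3 = (-2, 6, 2).
Expanding (3, 2) ⊗ (1, 1) ⊗ (-2, 6, 2) reproduces all 12 entries of T, so T = (3, 2) ⊗ (1, 1) ⊗ (-2, 6, 2) and rank(T) ≤ 1.
Equivalently every frontal slice T[:,:,k] is c[k] times the rank-1 matrix (3, 2) ⊗ (1, 1). So T has rank 1 (it is nonzero).

Yes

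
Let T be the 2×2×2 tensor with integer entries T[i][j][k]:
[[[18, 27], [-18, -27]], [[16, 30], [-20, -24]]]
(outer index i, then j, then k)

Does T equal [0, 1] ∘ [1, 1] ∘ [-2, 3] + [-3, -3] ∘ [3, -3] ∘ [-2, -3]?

Yes

Reconstruct entrywise from the claimed factors. For example, T[0,1,0] = -18 and Σₗ aₗ[0]bₗ[1]cₗ[0] = (0)·(1)·(-2) + (-3)·(-3)·(-2) = -18; checking all 8 entries, every one matches. The claim holds.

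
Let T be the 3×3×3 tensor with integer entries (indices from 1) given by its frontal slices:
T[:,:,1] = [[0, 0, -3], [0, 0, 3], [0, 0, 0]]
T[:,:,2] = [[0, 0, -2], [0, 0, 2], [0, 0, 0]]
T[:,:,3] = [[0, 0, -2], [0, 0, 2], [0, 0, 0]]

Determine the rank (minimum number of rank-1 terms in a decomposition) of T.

1

Lower bound: T ≠ 0 (e.g. T[1,3,1] = -3), so rank(T) ≥ 1.
Upper bound: if T = a ⊗ b ⊗ c then every fibre of T is a multiple of the corresponding factor, so read the factors off the fibres through the nonzero entry T[1,3,1] = -3.
The mode-1 fibre T[:,3,1] = [-3, 3, 0] gives a = [1, -1, 0] (primitive direction); the mode-2 fibre T[1,:,1] = [0, 0, -3] gives b = [0, 0, 1]; then c[k] = T[1,3,k] / (a[1]·b[3]) = [-3, -2, -2] / 1 = [-3, -2, -2].
Expanding [1, -1, 0] ⊗ [0, 0, 1] ⊗ [-3, -2, -2] reproduces all 27 entries of T, so T = [1, -1, 0] ⊗ [0, 0, 1] ⊗ [-3, -2, -2] and rank(T) ≤ 1.
These bounds meet, so rank(T) = 1.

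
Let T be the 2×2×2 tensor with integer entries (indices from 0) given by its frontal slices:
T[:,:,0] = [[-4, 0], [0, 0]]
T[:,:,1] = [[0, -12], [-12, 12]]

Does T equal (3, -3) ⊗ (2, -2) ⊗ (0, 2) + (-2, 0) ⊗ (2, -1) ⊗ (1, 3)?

Reconstruct entry (0,1,0) from the claimed factors: Σₗ aₗ[0]bₗ[1]cₗ[0] = (3)·(-2)·(0) + (-2)·(-1)·(1) = 2, but T[0,1,0] = 0. The claim is false.

No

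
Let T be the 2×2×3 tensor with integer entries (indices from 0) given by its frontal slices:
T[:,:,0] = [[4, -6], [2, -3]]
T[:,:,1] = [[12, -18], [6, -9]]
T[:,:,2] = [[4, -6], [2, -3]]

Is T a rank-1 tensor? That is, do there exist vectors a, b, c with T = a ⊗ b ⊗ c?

If T = a ⊗ b ⊗ c then every fibre of T is a multiple of the corresponding factor, so read the factors off the fibres through the nonzero entry T[0,0,0] = 4.
The mode-1 fibre T[:,0,0] = [4, 2] gives a = [2, 1] (primitive direction); the mode-2 fibre T[0,:,0] = [4, -6] gives b = [2, -3]; then c[k] = T[0,0,k] / (a[0]·b[0]) = [4, 12, 4] / 4 = [1, 3, 1].
Expanding [2, 1] ⊗ [2, -3] ⊗ [1, 3, 1] reproduces all 12 entries of T, so T = [2, 1] ⊗ [2, -3] ⊗ [1, 3, 1] and rank(T) ≤ 1.
Equivalently every frontal slice T[:,:,k] is c[k] times the rank-1 matrix [2, 1] ⊗ [2, -3]. So T has rank 1 (it is nonzero).

Yes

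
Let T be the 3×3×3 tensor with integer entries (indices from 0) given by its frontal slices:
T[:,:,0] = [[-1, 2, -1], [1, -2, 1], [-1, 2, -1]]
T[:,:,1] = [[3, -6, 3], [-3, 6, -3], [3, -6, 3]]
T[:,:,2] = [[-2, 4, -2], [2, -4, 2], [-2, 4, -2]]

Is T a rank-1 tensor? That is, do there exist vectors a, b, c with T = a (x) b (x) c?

If T = a (x) b (x) c then every fibre of T is a multiple of the corresponding factor, so read the factors off the fibres through the nonzero entry T[0,0,0] = -1.
The mode-1 fibre T[:,0,0] = [-1, 1, -1] gives a = [1, -1, 1] (primitive direction); the mode-2 fibre T[0,:,0] = [-1, 2, -1] gives b = [1, -2, 1]; then c[k] = T[0,0,k] / (a[0]·b[0]) = [-1, 3, -2] / 1 = [-1, 3, -2].
Expanding [1, -1, 1] (x) [1, -2, 1] (x) [-1, 3, -2] reproduces all 27 entries of T, so T = [1, -1, 1] (x) [1, -2, 1] (x) [-1, 3, -2] and rank(T) ≤ 1.
Equivalently every frontal slice T[:,:,k] is c[k] times the rank-1 matrix [1, -1, 1] (x) [1, -2, 1]. So T has rank 1 (it is nonzero).

Yes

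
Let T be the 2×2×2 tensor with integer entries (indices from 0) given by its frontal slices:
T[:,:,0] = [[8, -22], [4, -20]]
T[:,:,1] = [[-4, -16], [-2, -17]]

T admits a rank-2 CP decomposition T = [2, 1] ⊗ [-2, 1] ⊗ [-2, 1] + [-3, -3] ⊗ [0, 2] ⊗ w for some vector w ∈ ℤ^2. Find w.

w = [3, 3]

Subtract the known terms from T to get the rank-1 residual R = [-3, -3] ⊗ [0, 2] ⊗ w, so R[i,j,k] = a[i]·b[j]·w[k]. Pick indices with nonzero a[0]·b[1] = (-3)·(2) = -6. Only the fibre through (0,1,·) is needed: R[0,1,:] = T[0,1,:] − Σₗ aₗ[0]bₗ[1]cₗ = [-22, -16] − (2)·(1)·[-2, 1] = [-18, -18]. Then w[k] = R[0,1,k] / -6 for each k, giving w = [-18, -18] / -6 = [3, 3].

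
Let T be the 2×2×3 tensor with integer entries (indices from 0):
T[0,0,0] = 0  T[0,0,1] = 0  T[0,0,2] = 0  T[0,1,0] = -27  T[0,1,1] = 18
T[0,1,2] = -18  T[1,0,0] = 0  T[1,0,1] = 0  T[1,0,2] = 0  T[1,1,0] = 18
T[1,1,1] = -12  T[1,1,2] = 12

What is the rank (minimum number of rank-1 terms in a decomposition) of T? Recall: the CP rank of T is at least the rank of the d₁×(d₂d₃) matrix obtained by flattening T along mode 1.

Lower bound: T ≠ 0 (e.g. T[0,1,0] = -27), so rank(T) ≥ 1.
Upper bound: if T = a ⊗ b ⊗ c then every fibre of T is a multiple of the corresponding factor, so read the factors off the fibres through the nonzero entry T[0,1,0] = -27.
The mode-1 fibre T[:,1,0] = [-27, 18] gives a = [3, -2] (primitive direction); the mode-2 fibre T[0,:,0] = [0, -27] gives b = [0, 1]; then c[k] = T[0,1,k] / (a[0]·b[1]) = [-27, 18, -18] / 3 = [-9, 6, -6].
Expanding [3, -2] ⊗ [0, 1] ⊗ [-9, 6, -6] reproduces all 12 entries of T, so T = [3, -2] ⊗ [0, 1] ⊗ [-9, 6, -6] and rank(T) ≤ 1.
These bounds meet, so rank(T) = 1.
Check entry T[0,1,1] = 18: (3)·(1)·(6) = 18.

1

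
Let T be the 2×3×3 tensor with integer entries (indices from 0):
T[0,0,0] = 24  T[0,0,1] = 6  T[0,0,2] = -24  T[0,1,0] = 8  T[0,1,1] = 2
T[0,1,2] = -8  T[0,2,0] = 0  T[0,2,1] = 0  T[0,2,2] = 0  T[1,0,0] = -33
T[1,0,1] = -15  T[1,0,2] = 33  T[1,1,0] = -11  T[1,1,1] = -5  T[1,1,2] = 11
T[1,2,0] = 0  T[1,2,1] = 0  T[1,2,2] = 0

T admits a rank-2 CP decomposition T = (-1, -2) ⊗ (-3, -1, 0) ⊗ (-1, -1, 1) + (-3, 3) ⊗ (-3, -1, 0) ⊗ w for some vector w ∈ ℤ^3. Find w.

Subtract the known terms from T to get the rank-1 residual R = (-3, 3) ⊗ (-3, -1, 0) ⊗ w, so R[i,j,k] = a[i]·b[j]·w[k]. Pick indices with nonzero a[0]·b[0] = (-3)·(-3) = 9. Only the fibre through (0,0,·) is needed: R[0,0,:] = T[0,0,:] − Σₗ aₗ[0]bₗ[0]cₗ = [24, 6, -24] − (-1)·(-3)·(-1, -1, 1) = [27, 9, -27]. Then w[k] = R[0,0,k] / 9 for each k, giving w = [27, 9, -27] / 9 = (3, 1, -3).

w = (3, 1, -3)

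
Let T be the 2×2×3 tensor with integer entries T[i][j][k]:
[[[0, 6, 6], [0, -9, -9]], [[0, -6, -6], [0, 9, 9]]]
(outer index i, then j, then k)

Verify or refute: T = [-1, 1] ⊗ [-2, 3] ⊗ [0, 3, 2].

Reconstruct entry (0,0,2) from the claimed factors: Σₗ aₗ[0]bₗ[0]cₗ[2] = (-1)·(-2)·(2) = 4, but T[0,0,2] = 6. The claim is false.

No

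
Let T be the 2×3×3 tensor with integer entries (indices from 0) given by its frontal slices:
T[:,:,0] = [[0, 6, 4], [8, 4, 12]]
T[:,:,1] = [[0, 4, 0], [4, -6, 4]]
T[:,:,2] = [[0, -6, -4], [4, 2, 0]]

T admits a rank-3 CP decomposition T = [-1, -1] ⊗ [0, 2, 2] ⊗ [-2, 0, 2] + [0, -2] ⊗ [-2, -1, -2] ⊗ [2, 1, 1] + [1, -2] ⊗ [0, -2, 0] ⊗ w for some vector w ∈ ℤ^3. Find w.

w = [-1, -2, 1]

Subtract the known terms from T to get the rank-1 residual R = [1, -2] ⊗ [0, -2, 0] ⊗ w, so R[i,j,k] = a[i]·b[j]·w[k]. Pick indices with nonzero a[0]·b[1] = (1)·(-2) = -2. Only the fibre through (0,1,·) is needed: R[0,1,:] = T[0,1,:] − Σₗ aₗ[0]bₗ[1]cₗ = [6, 4, -6] − (-1)·(2)·[-2, 0, 2] − (0)·(-1)·[2, 1, 1] = [2, 4, -2]. Then w[k] = R[0,1,k] / -2 for each k, giving w = [2, 4, -2] / -2 = [-1, -2, 1].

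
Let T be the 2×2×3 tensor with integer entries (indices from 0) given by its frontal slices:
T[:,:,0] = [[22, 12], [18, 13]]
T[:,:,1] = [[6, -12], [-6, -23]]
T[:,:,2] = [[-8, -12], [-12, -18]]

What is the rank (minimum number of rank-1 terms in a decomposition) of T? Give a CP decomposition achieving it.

Lower bound: in the mode-2 unfolding of T (rows indexed by j, columns by (i,k)) the 2×2 minor on rows j ∈ {0, 1}, columns (i,k) ∈ {(0,0), (0,1)} is det [[22, 6], [12, -12]] = -336 ≠ 0, so that unfolding has rank ≥ 2 and hence rank(T) ≥ 2 (CP rank is at least every unfolding rank, though it can be larger).
Upper bound: with S_k = T[:,:,k], the two rank-1 terms a₁b₁ᵀ, a₂b₂ᵀ are the rank-1 members of the pencil x·S₀ + y·S₁.
det(x·S₀ + y·S₁) is 70·x² − 140·xy − 210·y² = 70·(x − 3·y)(x + y), vanishing at (x:y) = (3:1) and (1:-1).
M₁ = 3·S₀ + S₁ = [[72, 24], [48, 16]] = 8·(3, 2)(3, 1)ᵀ and M₂ = S₀ − S₁ = [[16, 24], [24, 36]] = 4·(2, 3)(2, 3)ᵀ, so take a₁ = (3, 2), b₁ = (3, 1), a₂ = (2, 3), b₂ = (2, 3).
Each slice is an integer combination of E₁ = a₁b₁ᵀ and E₂ = a₂b₂ᵀ: S₀ = 2·E₁ + E₂, S₁ = 2·E₁ − 3·E₂, S₂ = −2·E₂; reading off coefficients, c₁ = (2, 2, 0) and c₂ = (1, -3, -2).
Hence T = (3, 2) ⊗ (3, 1) ⊗ (2, 2, 0) + (2, 3) ⊗ (2, 3) ⊗ (1, -3, -2), so rank(T) ≤ 2.
These bounds meet, so rank(T) = 2.

rank(T) = 2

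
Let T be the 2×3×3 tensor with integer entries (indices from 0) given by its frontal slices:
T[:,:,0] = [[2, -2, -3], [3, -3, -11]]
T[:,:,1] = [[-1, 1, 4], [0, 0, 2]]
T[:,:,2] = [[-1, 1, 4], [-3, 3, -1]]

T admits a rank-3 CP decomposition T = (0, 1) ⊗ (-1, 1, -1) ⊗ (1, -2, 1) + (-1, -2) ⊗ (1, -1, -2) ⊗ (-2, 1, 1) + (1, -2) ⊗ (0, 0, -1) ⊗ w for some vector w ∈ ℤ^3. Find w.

w = (-1, -2, -2)

Subtract the known terms from T to get the rank-1 residual R = (1, -2) ⊗ (0, 0, -1) ⊗ w, so R[i,j,k] = a[i]·b[j]·w[k]. Pick indices with nonzero a[0]·b[2] = (1)·(-1) = -1. Only the fibre through (0,2,·) is needed: R[0,2,:] = T[0,2,:] − Σₗ aₗ[0]bₗ[2]cₗ = [-3, 4, 4] − (0)·(-1)·(1, -2, 1) − (-1)·(-2)·(-2, 1, 1) = [1, 2, 2]. Then w[k] = R[0,2,k] / -1 for each k, giving w = [1, 2, 2] / -1 = (-1, -2, -2).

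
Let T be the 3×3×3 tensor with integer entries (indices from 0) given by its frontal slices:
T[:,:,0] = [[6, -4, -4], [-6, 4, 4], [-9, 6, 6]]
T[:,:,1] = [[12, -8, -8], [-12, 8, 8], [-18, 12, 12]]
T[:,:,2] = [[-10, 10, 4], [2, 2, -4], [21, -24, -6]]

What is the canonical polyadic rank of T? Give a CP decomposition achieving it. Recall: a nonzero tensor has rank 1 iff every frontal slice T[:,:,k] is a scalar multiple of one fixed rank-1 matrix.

rank(T) = 2

Lower bound: the mode-1 unfolding of T (rows indexed by i, columns by (j,k) = (0,0), (0,1), (0,2), (1,0), (1,1), (1,2), (2,0), (2,1), (2,2)) is [[6, 12, -10, -4, -8, 10, -4, -8, 4], [-6, -12, 2, 4, 8, 2, 4, 8, -4], [-9, -18, 21, 6, 12, -24, 6, 12, -6]].
There the 2×2 minor on rows i ∈ {0, 1}, columns (j,k) ∈ {(0,0), (0,2)} is det [[6, -10], [-6, 2]] = -48 ≠ 0, so this unfolding has rank ≥ 2; CP rank is at least every unfolding rank, so rank(T) ≥ 2. (Flattening ranks never certify an upper bound on CP rank; for that we must actually write T with 2 rank-1 terms.)
Upper bound — finding two terms. Write S_k = T[:,:,k] for the frontal slices: S₀ = [[6, -4, -4], [-6, 4, 4], [-9, 6, 6]], S₁ = [[12, -8, -8], [-12, 8, 8], [-18, 12, 12]], S₂ = [[-10, 10, 4], [2, 2, -4], [21, -24, -6]].
If T = a₁ ⊗ b₁ ⊗ c₁ + a₂ ⊗ b₂ ⊗ c₂ then each S_k = c₁[k]·a₁b₁ᵀ + c₂[k]·a₂b₂ᵀ. S₀ and S₂ are linearly independent, so a₁b₁ᵀ and a₂b₂ᵀ must span the same plane of matrices: they are the rank-1 matrices of the form x·S₀ + y·S₂.
The 2×2 minor of x·S₀ + y·S₂ on rows {0,1}, columns {0,1} is 40·xy − 40·y² = 40·(x − y)(y), vanishing at (x:y) = (1:1) and (1:0).
M₁ = S₀ + S₂ = [[-4, 6, 0], [-4, 6, 0], [12, -18, 0]] = (-2)·[1, 1, -3][2, -3, 0]ᵀ and M₂ = S₀ = [[6, -4, -4], [-6, 4, 4], [-9, 6, 6]] = [2, -2, -3][3, -2, -2]ᵀ, so take a₁ = [1, 1, -3], b₁ = [2, -3, 0], a₂ = [2, -2, -3], b₂ = [3, -2, -2].
Each slice is an integer combination of E₁ = a₁b₁ᵀ and E₂ = a₂b₂ᵀ: S₀ = E₂, S₁ = 2·E₂, S₂ = −2·E₁ − E₂; reading off coefficients, c₁ = [0, 0, -2] and c₂ = [1, 2, -1].
Hence T = [1, 1, -3] ⊗ [2, -3, 0] ⊗ [0, 0, -2] + [2, -2, -3] ⊗ [3, -2, -2] ⊗ [1, 2, -1], so rank(T) ≤ 2.
These bounds meet, so rank(T) = 2.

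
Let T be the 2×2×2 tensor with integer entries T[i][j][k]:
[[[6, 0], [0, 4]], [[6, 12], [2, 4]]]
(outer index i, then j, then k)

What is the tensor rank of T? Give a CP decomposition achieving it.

rank(T) = 2

Lower bound: in the mode-1 unfolding of T (rows indexed by i, columns by (j,k)) the 2×2 minor on rows i ∈ {0, 1}, columns (j,k) ∈ {(0,0), (0,1)} is det [[6, 0], [6, 12]] = 72 ≠ 0, so that unfolding has rank ≥ 2 and hence rank(T) ≥ 2 (CP rank is at least every unfolding rank, though it can be larger).
Upper bound: with S_k = T[:,:,k], the two rank-1 terms a₁b₁ᵀ, a₂b₂ᵀ are the rank-1 members of the pencil x·S₀ + y·S₁.
det(x·S₀ + y·S₁) is 12·x² − 48·y² = 12·(x − 2·y)(x + 2·y), vanishing at (x:y) = (2:1) and (2:-1).
M₁ = 2·S₀ + S₁ = [[12, 4], [24, 8]] = 4·(1, 2)(3, 1)ᵀ and M₂ = 2·S₀ − S₁ = [[12, -4], [0, 0]] = 4·(1, 0)(3, -1)ᵀ, so take a₁ = (1, 2), b₁ = (3, 1), a₂ = (1, 0), b₂ = (3, -1).
Each slice is an integer combination of E₁ = a₁b₁ᵀ and E₂ = a₂b₂ᵀ: S₀ = E₁ + E₂, S₁ = 2·E₁ − 2·E₂; reading off coefficients, c₁ = (1, 2) and c₂ = (1, -2).
Hence T = (1, 2) ∘ (3, 1) ∘ (1, 2) + (1, 0) ∘ (3, -1) ∘ (1, -2), so rank(T) ≤ 2.
These bounds meet, so rank(T) = 2.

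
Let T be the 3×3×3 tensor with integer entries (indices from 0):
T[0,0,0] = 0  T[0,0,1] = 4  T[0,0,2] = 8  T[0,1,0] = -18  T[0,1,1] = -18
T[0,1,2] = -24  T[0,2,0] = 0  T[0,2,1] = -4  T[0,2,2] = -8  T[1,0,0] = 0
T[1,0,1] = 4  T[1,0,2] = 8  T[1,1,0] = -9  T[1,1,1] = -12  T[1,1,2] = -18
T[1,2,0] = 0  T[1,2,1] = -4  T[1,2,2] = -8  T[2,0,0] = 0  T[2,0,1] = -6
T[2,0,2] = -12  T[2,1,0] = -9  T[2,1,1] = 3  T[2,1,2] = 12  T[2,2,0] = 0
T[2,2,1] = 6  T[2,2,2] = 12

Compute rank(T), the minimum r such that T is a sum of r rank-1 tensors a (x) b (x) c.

2

Lower bound: the mode-3 unfolding of T (rows indexed by k, columns by (i,j) = (0,0), (0,1), (0,2), (1,0), (1,1), (1,2), (2,0), (2,1), (2,2)) is [[0, -18, 0, 0, -9, 0, 0, -9, 0], [4, -18, -4, 4, -12, -4, -6, 3, 6], [8, -24, -8, 8, -18, -8, -12, 12, 12]].
There the 2×2 minor on rows k ∈ {0, 1}, columns (i,j) ∈ {(0,0), (0,1)} is det [[0, -18], [4, -18]] = 72 ≠ 0, so this unfolding has rank ≥ 2; CP rank is at least every unfolding rank, so rank(T) ≥ 2. (Flattening ranks never certify an upper bound on CP rank; for that we must actually write T with 2 rank-1 terms.)
Upper bound — finding two terms. Write S_k = T[:,:,k] for the frontal slices: S₀ = [[0, -18, 0], [0, -9, 0], [0, -9, 0]], S₁ = [[4, -18, -4], [4, -12, -4], [-6, 3, 6]], S₂ = [[8, -24, -8], [8, -18, -8], [-12, 12, 12]].
If T = a₁ (x) b₁ (x) c₁ + a₂ (x) b₂ (x) c₂ then each S_k = c₁[k]·a₁b₁ᵀ + c₂[k]·a₂b₂ᵀ. S₀ and S₁ are linearly independent, so a₁b₁ᵀ and a₂b₂ᵀ must span the same plane of matrices: they are the rank-1 matrices of the form x·S₀ + y·S₁.
The 2×2 minor of x·S₀ + y·S₁ on rows {0,1}, columns {0,1} is 36·xy + 24·y² = 12·(3·x + 2·y)(y), vanishing at (x:y) = (2:-3) and (1:0).
M₁ = 2·S₀ − 3·S₁ = [[-12, 18, 12], [-12, 18, 12], [18, -27, -18]] = (-3)·[2, 2, -3][2, -3, -2]ᵀ and M₂ = S₀ = [[0, -18, 0], [0, -9, 0], [0, -9, 0]] = (-9)·[2, 1, 1][0, 1, 0]ᵀ, so take a₁ = [2, 2, -3], b₁ = [2, -3, -2], a₂ = [2, 1, 1], b₂ = [0, 1, 0].
Each slice is an integer combination of E₁ = a₁b₁ᵀ and E₂ = a₂b₂ᵀ: S₀ = −9·E₂, S₁ = E₁ − 6·E₂, S₂ = 2·E₁ − 6·E₂; reading off coefficients, c₁ = [0, 1, 2] and c₂ = [-9, -6, -6].
Hence T = [2, 2, -3] (x) [2, -3, -2] (x) [0, 1, 2] + [2, 1, 1] (x) [0, 1, 0] (x) [-9, -6, -6], so rank(T) ≤ 2.
These bounds meet, so rank(T) = 2.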